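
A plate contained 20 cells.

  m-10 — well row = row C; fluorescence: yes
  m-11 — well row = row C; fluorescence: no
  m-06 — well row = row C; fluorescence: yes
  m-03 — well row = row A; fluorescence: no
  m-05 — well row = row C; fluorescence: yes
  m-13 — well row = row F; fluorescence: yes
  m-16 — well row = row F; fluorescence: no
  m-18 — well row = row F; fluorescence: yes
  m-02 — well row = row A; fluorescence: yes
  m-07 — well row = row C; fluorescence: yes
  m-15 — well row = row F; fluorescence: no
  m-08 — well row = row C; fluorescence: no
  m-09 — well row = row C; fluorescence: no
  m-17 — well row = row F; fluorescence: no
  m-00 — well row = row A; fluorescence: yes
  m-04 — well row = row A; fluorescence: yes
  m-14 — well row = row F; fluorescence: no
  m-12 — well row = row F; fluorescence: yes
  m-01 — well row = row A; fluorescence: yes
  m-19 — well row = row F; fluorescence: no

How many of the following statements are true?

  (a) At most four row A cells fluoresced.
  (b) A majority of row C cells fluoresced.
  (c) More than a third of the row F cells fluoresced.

(a) row A: |A| = 5, |A ∩ B| = 4; needs |A ∩ B| ≤ 4 — true.
(b) row C: |A| = 7, |A ∩ B| = 4; needs |A ∩ B| > |A ∖ B| — true.
(c) row F: |A| = 8, |A ∩ B| = 3; needs |A ∩ B| / |A| > 1/3 — true.

3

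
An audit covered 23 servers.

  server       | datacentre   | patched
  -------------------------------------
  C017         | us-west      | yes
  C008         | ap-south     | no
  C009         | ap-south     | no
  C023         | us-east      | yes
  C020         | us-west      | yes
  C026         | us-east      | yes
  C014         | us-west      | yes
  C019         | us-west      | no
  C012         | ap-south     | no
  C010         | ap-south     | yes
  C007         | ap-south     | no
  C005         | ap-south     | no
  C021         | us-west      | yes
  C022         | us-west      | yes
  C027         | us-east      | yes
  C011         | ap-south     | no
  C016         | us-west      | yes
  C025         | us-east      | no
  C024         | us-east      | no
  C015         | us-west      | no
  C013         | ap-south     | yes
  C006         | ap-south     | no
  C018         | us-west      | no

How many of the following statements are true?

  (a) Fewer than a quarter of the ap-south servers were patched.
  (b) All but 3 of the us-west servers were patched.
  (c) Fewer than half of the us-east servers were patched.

2

(a) ap-south: |A| = 9, |A ∩ B| = 2; needs |A ∩ B| / |A| < 1/4 — true.
(b) us-west: |A| = 9, |A ∩ B| = 6; needs |A ∖ B| = 3 — true.
(c) us-east: |A| = 5, |A ∩ B| = 3; needs |A ∩ B| < |A ∖ B| — false.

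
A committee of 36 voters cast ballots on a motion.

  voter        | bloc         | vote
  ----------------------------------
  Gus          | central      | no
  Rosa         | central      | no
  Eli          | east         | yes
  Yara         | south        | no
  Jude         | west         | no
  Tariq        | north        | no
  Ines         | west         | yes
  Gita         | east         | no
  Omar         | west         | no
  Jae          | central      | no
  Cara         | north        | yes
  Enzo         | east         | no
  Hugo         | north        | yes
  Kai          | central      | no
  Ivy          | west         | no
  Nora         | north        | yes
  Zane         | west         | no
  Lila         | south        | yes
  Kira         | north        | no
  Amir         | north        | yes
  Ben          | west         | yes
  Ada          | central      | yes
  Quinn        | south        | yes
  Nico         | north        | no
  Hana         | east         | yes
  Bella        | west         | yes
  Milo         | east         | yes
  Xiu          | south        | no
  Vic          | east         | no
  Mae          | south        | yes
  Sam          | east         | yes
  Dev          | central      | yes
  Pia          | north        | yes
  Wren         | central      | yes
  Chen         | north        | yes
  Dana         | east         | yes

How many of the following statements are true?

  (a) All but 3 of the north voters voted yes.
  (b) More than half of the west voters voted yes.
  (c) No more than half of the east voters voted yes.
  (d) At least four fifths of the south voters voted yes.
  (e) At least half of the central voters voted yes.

(a) north: |A| = 9, |A ∩ B| = 6; needs |A ∖ B| = 3 — true.
(b) west: |A| = 7, |A ∩ B| = 3; needs |A ∩ B| > |A ∖ B| — false.
(c) east: |A| = 8, |A ∩ B| = 5; needs |A ∩ B| ≤ |A ∖ B| — false.
(d) south: |A| = 5, |A ∩ B| = 3; needs |A ∩ B| / |A| ≥ 4/5 — false.
(e) central: |A| = 7, |A ∩ B| = 3; needs |A ∩ B| ≥ |A ∖ B| — false.

1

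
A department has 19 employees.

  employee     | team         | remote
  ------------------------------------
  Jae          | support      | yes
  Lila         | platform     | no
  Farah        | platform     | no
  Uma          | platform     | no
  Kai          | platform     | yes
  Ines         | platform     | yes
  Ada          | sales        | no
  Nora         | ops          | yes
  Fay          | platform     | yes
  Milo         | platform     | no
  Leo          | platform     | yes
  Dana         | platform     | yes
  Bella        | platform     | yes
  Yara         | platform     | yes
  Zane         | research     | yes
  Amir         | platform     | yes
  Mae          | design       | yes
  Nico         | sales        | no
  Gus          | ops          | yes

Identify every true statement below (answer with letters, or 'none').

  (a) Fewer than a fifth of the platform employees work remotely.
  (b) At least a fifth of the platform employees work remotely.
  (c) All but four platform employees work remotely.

|A| = 12, |A ∩ B| = 8, |A ∖ B| = 4.
(a) |A ∩ B| / |A| < 1/5: fails.
(b) |A ∩ B| / |A| ≥ 1/5: holds.
(c) |A ∖ B| = 4: holds.

(b), (c)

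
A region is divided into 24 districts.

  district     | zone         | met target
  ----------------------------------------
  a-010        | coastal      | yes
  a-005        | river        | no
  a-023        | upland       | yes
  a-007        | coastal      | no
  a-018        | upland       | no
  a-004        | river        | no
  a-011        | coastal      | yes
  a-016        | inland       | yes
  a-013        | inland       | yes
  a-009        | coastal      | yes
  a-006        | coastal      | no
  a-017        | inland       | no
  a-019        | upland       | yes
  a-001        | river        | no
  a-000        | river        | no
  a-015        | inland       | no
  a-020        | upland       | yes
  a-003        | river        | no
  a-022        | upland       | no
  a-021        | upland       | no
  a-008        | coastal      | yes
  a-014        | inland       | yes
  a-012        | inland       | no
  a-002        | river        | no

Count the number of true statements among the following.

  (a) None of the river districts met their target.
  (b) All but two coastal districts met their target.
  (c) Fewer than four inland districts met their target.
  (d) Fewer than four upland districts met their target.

(a) river: |A| = 6, |A ∩ B| = 0; needs A ∩ B = ∅ (|A ∩ B| = 0) — true.
(b) coastal: |A| = 6, |A ∩ B| = 4; needs |A ∖ B| = 2 — true.
(c) inland: |A| = 6, |A ∩ B| = 3; needs |A ∩ B| < 4 — true.
(d) upland: |A| = 6, |A ∩ B| = 3; needs |A ∩ B| < 4 — true.

4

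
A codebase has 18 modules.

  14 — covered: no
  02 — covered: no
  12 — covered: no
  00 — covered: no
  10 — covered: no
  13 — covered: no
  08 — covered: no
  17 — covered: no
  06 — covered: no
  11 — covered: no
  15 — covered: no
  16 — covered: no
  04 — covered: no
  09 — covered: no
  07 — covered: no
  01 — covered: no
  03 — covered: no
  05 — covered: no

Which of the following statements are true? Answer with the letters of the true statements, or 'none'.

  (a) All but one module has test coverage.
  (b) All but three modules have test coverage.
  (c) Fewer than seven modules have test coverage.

|A| = 18, |A ∩ B| = 0, |A ∖ B| = 18.
(a) |A ∖ B| = 1: fails.
(b) |A ∖ B| = 3: fails.
(c) |A ∩ B| < 7: holds.

(c)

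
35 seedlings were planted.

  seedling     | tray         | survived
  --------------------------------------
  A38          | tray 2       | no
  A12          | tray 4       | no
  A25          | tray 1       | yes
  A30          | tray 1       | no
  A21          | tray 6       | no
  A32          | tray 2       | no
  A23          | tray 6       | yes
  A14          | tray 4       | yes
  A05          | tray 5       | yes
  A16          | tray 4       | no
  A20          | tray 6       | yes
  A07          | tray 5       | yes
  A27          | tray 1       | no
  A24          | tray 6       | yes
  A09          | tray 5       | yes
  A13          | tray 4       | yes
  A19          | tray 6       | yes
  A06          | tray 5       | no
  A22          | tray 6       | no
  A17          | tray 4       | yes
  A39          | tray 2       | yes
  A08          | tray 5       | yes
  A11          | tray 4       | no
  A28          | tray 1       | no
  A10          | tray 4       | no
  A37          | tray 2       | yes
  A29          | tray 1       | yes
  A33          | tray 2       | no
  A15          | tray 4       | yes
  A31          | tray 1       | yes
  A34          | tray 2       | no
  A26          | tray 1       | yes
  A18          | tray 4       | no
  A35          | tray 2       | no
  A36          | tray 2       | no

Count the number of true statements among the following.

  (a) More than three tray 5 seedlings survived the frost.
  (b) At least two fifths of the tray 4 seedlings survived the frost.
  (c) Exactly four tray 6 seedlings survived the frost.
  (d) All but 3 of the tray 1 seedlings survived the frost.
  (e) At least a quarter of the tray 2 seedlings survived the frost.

5

(a) tray 5: |A| = 5, |A ∩ B| = 4; needs |A ∩ B| > 3 — true.
(b) tray 4: |A| = 9, |A ∩ B| = 4; needs |A ∩ B| / |A| ≥ 2/5 — true.
(c) tray 6: |A| = 6, |A ∩ B| = 4; needs |A ∩ B| = 4 — true.
(d) tray 1: |A| = 7, |A ∩ B| = 4; needs |A ∖ B| = 3 — true.
(e) tray 2: |A| = 8, |A ∩ B| = 2; needs |A ∩ B| / |A| ≥ 1/4 — true.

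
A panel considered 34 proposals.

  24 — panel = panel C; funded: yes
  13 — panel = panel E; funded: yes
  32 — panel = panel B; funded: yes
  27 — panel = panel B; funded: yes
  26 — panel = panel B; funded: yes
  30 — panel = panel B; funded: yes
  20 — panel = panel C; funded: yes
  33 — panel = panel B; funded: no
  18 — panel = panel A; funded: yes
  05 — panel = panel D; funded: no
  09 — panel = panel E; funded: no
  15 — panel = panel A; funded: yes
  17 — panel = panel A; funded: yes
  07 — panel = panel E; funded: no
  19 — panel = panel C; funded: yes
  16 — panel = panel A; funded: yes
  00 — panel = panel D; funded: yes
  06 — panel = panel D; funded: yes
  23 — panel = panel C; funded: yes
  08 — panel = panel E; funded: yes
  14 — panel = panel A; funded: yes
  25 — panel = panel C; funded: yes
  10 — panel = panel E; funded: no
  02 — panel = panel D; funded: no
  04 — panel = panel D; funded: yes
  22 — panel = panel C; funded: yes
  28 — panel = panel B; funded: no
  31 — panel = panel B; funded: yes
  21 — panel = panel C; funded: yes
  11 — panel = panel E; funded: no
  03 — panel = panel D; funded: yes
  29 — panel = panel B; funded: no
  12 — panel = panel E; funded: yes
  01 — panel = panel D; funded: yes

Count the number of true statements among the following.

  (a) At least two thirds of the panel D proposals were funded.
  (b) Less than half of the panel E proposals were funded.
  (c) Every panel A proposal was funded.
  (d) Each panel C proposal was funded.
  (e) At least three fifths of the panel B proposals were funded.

5

(a) panel D: |A| = 7, |A ∩ B| = 5; needs |A ∩ B| / |A| ≥ 2/3 — true.
(b) panel E: |A| = 7, |A ∩ B| = 3; needs |A ∩ B| < |A ∖ B| — true.
(c) panel A: |A| = 5, |A ∩ B| = 5; needs A ⊆ B, i.e. every element of A is in B (|A ∖ B| = 0) — true.
(d) panel C: |A| = 7, |A ∩ B| = 7; needs A ⊆ B, i.e. every element of A is in B (|A ∖ B| = 0) — true.
(e) panel B: |A| = 8, |A ∩ B| = 5; needs |A ∩ B| / |A| ≥ 3/5 — true.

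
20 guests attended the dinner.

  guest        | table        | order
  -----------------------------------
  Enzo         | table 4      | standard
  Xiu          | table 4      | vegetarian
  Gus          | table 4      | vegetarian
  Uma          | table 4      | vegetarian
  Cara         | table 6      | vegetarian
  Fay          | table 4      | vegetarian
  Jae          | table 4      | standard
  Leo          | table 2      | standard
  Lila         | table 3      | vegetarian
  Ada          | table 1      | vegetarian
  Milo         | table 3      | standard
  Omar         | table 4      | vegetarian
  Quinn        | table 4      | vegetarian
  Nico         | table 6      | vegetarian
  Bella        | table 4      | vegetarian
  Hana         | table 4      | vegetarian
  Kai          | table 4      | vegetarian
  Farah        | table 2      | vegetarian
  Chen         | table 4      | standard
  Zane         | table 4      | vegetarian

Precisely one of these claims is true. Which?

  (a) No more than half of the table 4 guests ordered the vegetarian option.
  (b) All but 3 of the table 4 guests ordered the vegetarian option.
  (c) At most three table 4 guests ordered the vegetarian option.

(b)

|A| = 13, |A ∩ B| = 10, |A ∖ B| = 3.
(a) requires |A ∩ B| ≤ |A ∖ B|: false.
(b) requires |A ∖ B| = 3: true.
(c) requires |A ∩ B| ≤ 3: false.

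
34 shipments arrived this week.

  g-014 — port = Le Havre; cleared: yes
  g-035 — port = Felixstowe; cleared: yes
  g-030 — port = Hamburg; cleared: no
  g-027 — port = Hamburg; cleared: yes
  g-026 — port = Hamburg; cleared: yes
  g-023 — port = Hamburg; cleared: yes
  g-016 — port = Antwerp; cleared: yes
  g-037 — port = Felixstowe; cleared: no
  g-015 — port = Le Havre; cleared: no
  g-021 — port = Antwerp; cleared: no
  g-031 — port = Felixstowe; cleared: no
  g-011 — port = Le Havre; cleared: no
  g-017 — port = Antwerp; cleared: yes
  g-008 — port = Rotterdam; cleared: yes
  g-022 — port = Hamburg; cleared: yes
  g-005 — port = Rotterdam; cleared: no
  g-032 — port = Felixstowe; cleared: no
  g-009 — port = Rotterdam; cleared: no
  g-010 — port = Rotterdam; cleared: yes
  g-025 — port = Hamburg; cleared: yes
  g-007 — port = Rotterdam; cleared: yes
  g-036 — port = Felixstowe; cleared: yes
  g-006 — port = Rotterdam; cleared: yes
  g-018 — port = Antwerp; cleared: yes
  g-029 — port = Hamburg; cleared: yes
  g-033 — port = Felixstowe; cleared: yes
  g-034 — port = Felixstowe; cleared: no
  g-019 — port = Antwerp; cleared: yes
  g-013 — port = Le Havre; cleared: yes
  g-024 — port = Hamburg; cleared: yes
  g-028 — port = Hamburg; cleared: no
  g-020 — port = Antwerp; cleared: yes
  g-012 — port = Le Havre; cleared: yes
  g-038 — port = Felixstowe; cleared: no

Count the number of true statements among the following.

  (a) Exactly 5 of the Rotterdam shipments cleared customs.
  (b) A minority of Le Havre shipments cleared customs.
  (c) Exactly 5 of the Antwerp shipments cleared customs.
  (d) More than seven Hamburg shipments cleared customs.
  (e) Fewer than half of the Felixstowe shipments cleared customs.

(a) Rotterdam: |A| = 6, |A ∩ B| = 4; needs |A ∩ B| = 5 — false.
(b) Le Havre: |A| = 5, |A ∩ B| = 3; needs |A ∩ B| < |A ∖ B| — false.
(c) Antwerp: |A| = 6, |A ∩ B| = 5; needs |A ∩ B| = 5 — true.
(d) Hamburg: |A| = 9, |A ∩ B| = 7; needs |A ∩ B| > 7 — false.
(e) Felixstowe: |A| = 8, |A ∩ B| = 3; needs |A ∩ B| < |A ∖ B| — true.

2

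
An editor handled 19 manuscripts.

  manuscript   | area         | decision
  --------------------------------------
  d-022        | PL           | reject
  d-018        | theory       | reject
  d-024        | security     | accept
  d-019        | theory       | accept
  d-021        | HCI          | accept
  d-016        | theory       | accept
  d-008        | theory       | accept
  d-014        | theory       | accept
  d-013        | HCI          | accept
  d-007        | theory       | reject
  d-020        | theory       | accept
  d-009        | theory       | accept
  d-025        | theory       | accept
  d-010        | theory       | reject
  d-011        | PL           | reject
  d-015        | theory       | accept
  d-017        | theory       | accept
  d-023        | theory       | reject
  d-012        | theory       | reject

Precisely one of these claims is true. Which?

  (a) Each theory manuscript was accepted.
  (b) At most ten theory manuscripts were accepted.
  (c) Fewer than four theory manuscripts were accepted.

|A| = 14, |A ∩ B| = 9, |A ∖ B| = 5.
(a) requires A ⊆ B, i.e. every element of A is in B (|A ∖ B| = 0): false.
(b) requires |A ∩ B| ≤ 10: true.
(c) requires |A ∩ B| < 4: false.

(b)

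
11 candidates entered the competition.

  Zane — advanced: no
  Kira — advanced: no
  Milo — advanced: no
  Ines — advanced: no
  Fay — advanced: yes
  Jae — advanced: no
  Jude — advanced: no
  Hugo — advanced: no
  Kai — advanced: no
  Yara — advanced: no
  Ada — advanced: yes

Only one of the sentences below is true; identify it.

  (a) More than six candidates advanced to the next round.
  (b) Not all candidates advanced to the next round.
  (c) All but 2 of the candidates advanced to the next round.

(b)

|A| = 11, |A ∩ B| = 2, |A ∖ B| = 9.
(a) requires |A ∩ B| > 6: false.
(b) requires A ⊄ B (|A ∖ B| ≥ 1): true.
(c) requires |A ∖ B| = 2: false.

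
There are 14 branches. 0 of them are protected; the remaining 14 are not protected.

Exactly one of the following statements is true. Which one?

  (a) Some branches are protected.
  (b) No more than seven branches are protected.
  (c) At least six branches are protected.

(b)

|A| = 14, |A ∩ B| = 0, |A ∖ B| = 14.
(a) requires A ∩ B ≠ ∅ (|A ∩ B| ≥ 1): false.
(b) requires |A ∩ B| ≤ 7: true.
(c) requires |A ∩ B| ≥ 6: false.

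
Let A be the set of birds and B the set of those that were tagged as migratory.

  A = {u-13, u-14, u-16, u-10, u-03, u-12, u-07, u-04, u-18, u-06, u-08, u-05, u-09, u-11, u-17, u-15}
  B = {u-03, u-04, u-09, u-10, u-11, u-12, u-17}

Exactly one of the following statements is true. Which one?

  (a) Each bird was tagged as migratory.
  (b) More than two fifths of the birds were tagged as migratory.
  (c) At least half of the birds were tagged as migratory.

|A| = 16, |A ∩ B| = 7, |A ∖ B| = 9.
(a) requires A ⊆ B, i.e. every element of A is in B (|A ∖ B| = 0): false.
(b) requires |A ∩ B| / |A| > 2/5: true.
(c) requires |A ∩ B| ≥ |A ∖ B|: false.

(b)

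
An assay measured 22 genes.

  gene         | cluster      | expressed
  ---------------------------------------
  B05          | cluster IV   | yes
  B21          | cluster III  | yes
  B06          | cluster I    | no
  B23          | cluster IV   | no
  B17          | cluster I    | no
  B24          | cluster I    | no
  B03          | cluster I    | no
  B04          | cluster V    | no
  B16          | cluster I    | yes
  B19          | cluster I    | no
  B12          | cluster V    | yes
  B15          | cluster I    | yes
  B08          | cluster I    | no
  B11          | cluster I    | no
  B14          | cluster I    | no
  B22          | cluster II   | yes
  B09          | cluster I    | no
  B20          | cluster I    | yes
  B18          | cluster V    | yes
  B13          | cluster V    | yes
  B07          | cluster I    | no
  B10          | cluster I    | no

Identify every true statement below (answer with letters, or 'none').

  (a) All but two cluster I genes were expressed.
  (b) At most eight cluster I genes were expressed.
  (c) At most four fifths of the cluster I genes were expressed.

(b), (c)

|A| = 14, |A ∩ B| = 3, |A ∖ B| = 11.
(a) |A ∖ B| = 2: fails.
(b) |A ∩ B| ≤ 8: holds.
(c) |A ∩ B| / |A| ≤ 4/5: holds.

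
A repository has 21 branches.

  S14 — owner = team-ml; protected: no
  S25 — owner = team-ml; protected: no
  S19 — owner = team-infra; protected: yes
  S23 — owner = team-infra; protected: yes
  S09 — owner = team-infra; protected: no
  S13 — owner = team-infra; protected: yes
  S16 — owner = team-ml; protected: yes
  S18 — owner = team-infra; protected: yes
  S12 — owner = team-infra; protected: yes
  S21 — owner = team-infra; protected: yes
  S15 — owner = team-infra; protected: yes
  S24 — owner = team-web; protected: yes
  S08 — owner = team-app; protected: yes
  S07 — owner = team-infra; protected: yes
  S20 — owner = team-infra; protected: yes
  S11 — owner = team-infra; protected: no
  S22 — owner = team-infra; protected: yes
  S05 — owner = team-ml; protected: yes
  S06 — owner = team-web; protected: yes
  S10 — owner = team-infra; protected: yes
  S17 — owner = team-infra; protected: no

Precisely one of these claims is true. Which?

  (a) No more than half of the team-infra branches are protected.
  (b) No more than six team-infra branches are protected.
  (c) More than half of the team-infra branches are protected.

|A| = 14, |A ∩ B| = 11, |A ∖ B| = 3.
(a) requires |A ∩ B| ≤ |A ∖ B|: false.
(b) requires |A ∩ B| ≤ 6: false.
(c) requires |A ∩ B| > |A ∖ B|: true.

(c)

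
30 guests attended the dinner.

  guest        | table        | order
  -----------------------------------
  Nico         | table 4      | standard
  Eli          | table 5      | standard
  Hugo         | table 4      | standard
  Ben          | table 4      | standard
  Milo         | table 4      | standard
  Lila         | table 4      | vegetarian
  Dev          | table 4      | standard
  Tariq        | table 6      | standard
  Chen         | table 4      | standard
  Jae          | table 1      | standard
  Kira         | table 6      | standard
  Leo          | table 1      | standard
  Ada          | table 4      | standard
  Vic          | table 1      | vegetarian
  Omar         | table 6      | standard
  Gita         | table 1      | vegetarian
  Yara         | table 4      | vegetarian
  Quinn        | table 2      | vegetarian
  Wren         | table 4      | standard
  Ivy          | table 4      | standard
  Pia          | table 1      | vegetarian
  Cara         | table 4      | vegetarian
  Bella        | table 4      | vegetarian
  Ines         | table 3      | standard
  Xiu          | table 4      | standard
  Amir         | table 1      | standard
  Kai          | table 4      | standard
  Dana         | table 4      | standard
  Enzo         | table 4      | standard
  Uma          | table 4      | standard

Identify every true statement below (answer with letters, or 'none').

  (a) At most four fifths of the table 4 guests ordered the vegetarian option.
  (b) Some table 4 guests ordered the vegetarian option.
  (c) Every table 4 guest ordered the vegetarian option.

|A| = 18, |A ∩ B| = 4, |A ∖ B| = 14.
(a) |A ∩ B| / |A| ≤ 4/5: holds.
(b) A ∩ B ≠ ∅ (|A ∩ B| ≥ 1): holds.
(c) A ⊆ B, i.e. every element of A is in B (|A ∖ B| = 0): fails.

(a), (b)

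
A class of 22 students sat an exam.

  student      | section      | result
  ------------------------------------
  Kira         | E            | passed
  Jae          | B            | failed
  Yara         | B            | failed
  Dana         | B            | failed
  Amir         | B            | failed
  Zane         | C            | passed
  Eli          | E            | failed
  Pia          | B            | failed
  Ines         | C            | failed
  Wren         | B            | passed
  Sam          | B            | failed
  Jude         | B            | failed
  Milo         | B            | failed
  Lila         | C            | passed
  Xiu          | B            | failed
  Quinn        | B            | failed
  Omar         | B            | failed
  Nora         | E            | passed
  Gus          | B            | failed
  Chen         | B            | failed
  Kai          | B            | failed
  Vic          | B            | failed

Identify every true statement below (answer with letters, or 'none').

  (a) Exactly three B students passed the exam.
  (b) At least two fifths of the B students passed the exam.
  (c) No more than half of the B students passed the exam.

|A| = 16, |A ∩ B| = 1, |A ∖ B| = 15.
(a) |A ∩ B| = 3: fails.
(b) |A ∩ B| / |A| ≥ 2/5: fails.
(c) |A ∩ B| ≤ |A ∖ B|: holds.

(c)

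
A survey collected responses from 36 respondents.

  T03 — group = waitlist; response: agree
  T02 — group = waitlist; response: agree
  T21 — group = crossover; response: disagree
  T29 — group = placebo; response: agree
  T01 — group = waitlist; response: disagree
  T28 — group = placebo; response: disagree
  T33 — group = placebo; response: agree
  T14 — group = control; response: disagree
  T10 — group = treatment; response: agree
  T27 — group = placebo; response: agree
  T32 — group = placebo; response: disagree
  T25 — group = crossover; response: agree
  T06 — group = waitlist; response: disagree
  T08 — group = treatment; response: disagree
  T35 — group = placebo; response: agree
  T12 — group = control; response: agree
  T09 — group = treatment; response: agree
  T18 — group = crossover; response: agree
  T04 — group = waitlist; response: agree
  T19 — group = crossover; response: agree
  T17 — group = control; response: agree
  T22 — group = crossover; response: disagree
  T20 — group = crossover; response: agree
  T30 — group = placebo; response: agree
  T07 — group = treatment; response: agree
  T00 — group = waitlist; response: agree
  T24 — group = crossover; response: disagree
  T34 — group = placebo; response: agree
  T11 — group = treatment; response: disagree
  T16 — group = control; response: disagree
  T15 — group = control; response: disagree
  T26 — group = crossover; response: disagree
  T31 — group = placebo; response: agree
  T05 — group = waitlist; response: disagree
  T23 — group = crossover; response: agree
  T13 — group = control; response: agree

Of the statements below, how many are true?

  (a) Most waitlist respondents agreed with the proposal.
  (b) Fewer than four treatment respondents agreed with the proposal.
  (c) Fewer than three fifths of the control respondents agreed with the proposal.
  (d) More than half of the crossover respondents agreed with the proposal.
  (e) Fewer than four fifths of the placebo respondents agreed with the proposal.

5

(a) waitlist: |A| = 7, |A ∩ B| = 4; needs |A ∩ B| > |A ∖ B| — true.
(b) treatment: |A| = 5, |A ∩ B| = 3; needs |A ∩ B| < 4 — true.
(c) control: |A| = 6, |A ∩ B| = 3; needs |A ∩ B| / |A| < 3/5 — true.
(d) crossover: |A| = 9, |A ∩ B| = 5; needs |A ∩ B| > |A ∖ B| — true.
(e) placebo: |A| = 9, |A ∩ B| = 7; needs |A ∩ B| / |A| < 4/5 — true.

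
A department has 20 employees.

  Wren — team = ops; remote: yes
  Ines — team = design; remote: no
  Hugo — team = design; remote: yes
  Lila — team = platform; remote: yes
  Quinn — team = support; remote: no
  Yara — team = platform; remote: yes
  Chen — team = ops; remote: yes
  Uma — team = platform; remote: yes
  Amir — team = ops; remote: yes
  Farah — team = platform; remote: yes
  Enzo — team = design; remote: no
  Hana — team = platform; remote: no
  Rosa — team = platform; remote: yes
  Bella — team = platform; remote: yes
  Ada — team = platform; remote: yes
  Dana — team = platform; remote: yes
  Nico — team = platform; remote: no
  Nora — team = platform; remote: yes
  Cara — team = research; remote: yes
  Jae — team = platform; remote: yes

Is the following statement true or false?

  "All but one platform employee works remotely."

False

Truth condition: |A ∖ B| = 1.
A (the restrictor) = {Lila, Yara, Uma, Farah, Hana, Rosa, Bella, Ada, Dana, Nico, Nora, Jae}, |A| = 12.
A ∖ B = {Hana, Nico}, so |A ∖ B| = 2.
|A ∖ B| = 2, so the statement is false.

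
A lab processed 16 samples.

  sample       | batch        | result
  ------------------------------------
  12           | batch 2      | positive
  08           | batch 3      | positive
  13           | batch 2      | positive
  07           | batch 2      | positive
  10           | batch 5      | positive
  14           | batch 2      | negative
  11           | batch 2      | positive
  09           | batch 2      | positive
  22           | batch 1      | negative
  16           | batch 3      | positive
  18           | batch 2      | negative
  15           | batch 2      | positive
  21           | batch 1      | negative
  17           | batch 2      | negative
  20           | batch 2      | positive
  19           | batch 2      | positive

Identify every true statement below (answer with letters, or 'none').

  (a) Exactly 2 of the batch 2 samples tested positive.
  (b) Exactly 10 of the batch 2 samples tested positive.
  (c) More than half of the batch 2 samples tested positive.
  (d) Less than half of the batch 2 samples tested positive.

(c)

|A| = 11, |A ∩ B| = 8, |A ∖ B| = 3.
(a) |A ∩ B| = 2: fails.
(b) |A ∩ B| = 10: fails.
(c) |A ∩ B| > |A ∖ B|: holds.
(d) |A ∩ B| < |A ∖ B|: fails.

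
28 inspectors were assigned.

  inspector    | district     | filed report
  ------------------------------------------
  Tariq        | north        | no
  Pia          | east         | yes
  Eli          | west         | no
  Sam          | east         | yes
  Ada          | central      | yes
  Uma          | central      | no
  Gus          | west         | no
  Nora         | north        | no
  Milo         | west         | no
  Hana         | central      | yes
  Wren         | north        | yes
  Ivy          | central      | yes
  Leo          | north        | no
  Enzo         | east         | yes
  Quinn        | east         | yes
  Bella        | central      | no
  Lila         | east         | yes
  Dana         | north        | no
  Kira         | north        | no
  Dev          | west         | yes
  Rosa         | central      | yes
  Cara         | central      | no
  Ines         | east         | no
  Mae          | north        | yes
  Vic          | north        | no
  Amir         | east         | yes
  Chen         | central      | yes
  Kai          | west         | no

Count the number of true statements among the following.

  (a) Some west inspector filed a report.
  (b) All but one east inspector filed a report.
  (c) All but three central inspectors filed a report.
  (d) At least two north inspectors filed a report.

(a) west: |A| = 5, |A ∩ B| = 1; needs A ∩ B ≠ ∅ (|A ∩ B| ≥ 1) — true.
(b) east: |A| = 7, |A ∩ B| = 6; needs |A ∖ B| = 1 — true.
(c) central: |A| = 8, |A ∩ B| = 5; needs |A ∖ B| = 3 — true.
(d) north: |A| = 8, |A ∩ B| = 2; needs |A ∩ B| ≥ 2 — true.

4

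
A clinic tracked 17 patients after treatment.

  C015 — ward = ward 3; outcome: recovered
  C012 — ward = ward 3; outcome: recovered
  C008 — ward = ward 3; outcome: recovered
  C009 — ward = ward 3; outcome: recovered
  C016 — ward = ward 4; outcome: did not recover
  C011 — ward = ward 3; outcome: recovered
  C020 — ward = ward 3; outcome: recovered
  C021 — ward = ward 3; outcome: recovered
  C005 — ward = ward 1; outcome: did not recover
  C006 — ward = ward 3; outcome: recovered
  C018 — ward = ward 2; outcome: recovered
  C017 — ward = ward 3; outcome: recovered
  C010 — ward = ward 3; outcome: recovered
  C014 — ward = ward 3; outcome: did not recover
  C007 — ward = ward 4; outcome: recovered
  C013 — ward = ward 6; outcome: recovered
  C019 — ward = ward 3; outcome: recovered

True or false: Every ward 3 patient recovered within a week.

Truth condition: A ⊆ B, i.e. every element of A is in B (|A ∖ B| = 0).
A (the restrictor) = {C015, C012, C008, C009, C011, C020, C021, C006, C017, C010, C014, C019}, |A| = 12.
A ∖ B = {C014}, so |A ∖ B| = 1.
So the statement is false.

False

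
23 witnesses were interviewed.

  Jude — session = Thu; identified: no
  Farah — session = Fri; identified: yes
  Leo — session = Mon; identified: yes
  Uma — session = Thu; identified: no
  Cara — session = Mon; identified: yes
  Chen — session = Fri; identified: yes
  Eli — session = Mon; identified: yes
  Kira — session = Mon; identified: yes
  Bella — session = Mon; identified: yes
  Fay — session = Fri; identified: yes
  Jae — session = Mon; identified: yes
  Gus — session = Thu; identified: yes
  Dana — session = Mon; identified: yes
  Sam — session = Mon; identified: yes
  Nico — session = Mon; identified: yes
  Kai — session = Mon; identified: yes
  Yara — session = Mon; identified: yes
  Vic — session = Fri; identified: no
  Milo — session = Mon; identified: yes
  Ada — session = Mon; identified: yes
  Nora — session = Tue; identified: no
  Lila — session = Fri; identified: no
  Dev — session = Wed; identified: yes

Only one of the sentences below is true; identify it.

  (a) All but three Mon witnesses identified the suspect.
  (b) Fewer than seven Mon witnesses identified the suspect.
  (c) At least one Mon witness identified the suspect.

|A| = 13, |A ∩ B| = 13, |A ∖ B| = 0.
(a) requires |A ∖ B| = 3: false.
(b) requires |A ∩ B| < 7: false.
(c) requires A ∩ B ≠ ∅ (|A ∩ B| ≥ 1): true.

(c)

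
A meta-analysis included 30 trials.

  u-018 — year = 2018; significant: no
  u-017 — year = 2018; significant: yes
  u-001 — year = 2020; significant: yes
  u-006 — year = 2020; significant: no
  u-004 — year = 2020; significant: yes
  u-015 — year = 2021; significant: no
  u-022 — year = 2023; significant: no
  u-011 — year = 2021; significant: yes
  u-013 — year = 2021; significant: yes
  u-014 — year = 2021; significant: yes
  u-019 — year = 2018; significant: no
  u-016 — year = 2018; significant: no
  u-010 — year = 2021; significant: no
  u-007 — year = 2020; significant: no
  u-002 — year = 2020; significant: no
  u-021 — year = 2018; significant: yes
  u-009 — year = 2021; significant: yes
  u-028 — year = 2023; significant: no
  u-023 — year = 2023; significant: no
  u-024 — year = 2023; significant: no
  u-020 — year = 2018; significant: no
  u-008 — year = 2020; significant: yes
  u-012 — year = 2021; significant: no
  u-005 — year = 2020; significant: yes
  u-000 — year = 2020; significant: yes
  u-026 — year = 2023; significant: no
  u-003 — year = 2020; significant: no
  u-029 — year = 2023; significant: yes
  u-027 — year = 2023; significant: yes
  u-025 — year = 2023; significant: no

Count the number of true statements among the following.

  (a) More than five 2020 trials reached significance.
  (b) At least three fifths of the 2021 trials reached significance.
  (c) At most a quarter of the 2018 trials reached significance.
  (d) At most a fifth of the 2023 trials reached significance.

(a) 2020: |A| = 9, |A ∩ B| = 5; needs |A ∩ B| > 5 — false.
(b) 2021: |A| = 7, |A ∩ B| = 4; needs |A ∩ B| / |A| ≥ 3/5 — false.
(c) 2018: |A| = 6, |A ∩ B| = 2; needs |A ∩ B| / |A| ≤ 1/4 — false.
(d) 2023: |A| = 8, |A ∩ B| = 2; needs |A ∩ B| / |A| ≤ 1/5 — false.

0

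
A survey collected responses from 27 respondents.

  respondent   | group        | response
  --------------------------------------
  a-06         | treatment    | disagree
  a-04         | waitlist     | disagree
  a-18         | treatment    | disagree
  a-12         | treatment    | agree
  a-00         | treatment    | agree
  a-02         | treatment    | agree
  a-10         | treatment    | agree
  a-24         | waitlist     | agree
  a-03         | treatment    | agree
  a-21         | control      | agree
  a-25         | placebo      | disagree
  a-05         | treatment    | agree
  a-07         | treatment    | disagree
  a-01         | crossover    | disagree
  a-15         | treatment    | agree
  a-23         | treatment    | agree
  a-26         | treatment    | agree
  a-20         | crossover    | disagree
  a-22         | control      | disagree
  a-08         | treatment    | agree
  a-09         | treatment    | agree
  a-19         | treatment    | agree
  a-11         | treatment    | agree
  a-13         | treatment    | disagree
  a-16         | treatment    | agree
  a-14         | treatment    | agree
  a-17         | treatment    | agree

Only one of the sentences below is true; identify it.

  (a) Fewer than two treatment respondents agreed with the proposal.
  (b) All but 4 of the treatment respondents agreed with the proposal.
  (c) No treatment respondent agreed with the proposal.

(b)

|A| = 20, |A ∩ B| = 16, |A ∖ B| = 4.
(a) requires |A ∩ B| < 2: false.
(b) requires |A ∖ B| = 4: true.
(c) requires A ∩ B = ∅ (|A ∩ B| = 0): false.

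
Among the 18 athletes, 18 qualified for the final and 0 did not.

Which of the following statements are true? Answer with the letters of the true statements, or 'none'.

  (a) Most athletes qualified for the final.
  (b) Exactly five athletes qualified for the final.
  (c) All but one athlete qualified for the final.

|A| = 18, |A ∩ B| = 18, |A ∖ B| = 0.
(a) |A ∩ B| > |A ∖ B|: holds.
(b) |A ∩ B| = 5: fails.
(c) |A ∖ B| = 1: fails.

(a)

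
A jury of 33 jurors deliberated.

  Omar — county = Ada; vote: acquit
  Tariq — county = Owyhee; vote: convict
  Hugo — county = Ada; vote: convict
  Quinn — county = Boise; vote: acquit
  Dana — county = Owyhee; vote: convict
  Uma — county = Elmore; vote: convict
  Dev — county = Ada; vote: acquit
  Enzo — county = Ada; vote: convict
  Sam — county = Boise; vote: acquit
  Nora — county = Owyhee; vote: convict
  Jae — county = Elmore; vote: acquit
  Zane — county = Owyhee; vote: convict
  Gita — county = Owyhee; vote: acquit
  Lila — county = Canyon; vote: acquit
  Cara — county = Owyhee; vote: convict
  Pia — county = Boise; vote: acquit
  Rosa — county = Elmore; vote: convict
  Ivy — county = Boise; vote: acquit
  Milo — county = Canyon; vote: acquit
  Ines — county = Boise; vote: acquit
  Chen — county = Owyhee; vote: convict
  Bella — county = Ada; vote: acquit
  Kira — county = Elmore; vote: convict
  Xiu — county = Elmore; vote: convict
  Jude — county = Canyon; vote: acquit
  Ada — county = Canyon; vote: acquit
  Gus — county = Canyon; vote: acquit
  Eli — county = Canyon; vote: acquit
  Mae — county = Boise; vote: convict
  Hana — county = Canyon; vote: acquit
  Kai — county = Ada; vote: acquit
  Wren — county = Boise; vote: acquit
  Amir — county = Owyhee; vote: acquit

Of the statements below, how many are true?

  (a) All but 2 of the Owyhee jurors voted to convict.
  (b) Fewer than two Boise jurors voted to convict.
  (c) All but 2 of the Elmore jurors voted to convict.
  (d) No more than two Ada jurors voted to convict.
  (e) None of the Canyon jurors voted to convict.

4

(a) Owyhee: |A| = 8, |A ∩ B| = 6; needs |A ∖ B| = 2 — true.
(b) Boise: |A| = 7, |A ∩ B| = 1; needs |A ∩ B| < 2 — true.
(c) Elmore: |A| = 5, |A ∩ B| = 4; needs |A ∖ B| = 2 — false.
(d) Ada: |A| = 6, |A ∩ B| = 2; needs |A ∩ B| ≤ 2 — true.
(e) Canyon: |A| = 7, |A ∩ B| = 0; needs A ∩ B = ∅ (|A ∩ B| = 0) — true.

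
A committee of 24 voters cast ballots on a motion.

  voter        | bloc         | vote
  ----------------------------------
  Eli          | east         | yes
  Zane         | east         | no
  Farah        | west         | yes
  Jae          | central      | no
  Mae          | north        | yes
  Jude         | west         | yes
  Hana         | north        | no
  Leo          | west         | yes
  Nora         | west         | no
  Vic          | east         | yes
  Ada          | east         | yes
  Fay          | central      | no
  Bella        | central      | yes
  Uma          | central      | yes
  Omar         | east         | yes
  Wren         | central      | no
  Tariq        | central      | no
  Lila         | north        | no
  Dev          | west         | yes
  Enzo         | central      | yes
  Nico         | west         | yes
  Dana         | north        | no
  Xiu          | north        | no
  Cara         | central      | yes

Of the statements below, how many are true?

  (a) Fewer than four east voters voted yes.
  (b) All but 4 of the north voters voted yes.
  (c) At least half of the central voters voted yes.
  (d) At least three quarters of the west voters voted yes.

3

(a) east: |A| = 5, |A ∩ B| = 4; needs |A ∩ B| < 4 — false.
(b) north: |A| = 5, |A ∩ B| = 1; needs |A ∖ B| = 4 — true.
(c) central: |A| = 8, |A ∩ B| = 4; needs |A ∩ B| ≥ |A ∖ B| — true.
(d) west: |A| = 6, |A ∩ B| = 5; needs |A ∩ B| / |A| ≥ 3/4 — true.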